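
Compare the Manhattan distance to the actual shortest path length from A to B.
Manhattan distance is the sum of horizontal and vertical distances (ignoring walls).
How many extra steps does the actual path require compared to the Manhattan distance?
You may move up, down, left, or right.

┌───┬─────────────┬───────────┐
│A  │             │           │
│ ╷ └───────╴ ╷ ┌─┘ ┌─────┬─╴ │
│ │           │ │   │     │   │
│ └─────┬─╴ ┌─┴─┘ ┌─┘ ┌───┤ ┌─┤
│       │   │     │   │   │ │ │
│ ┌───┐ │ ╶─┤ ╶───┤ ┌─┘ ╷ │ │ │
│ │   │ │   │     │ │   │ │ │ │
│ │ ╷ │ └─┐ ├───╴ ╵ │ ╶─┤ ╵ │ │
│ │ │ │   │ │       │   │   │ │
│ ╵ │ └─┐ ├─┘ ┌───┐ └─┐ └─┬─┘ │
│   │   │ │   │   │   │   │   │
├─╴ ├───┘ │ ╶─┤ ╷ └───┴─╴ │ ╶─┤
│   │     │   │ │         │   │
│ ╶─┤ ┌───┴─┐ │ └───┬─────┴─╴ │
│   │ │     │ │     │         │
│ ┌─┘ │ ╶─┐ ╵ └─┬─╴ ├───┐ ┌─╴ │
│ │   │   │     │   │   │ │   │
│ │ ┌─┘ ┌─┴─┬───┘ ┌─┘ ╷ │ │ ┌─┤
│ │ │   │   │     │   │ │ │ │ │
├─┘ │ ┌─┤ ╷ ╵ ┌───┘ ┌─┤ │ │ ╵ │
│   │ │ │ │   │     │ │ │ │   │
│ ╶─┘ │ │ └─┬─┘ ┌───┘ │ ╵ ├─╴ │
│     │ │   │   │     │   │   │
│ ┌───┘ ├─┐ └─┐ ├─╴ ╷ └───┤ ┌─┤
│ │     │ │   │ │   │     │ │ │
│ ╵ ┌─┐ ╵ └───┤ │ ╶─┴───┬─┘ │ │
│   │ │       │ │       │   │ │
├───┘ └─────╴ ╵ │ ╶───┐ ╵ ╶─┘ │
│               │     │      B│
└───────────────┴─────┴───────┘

Manhattan distance: |14 - 0| + |14 - 0| = 28
Actual path length: 64
Extra steps: 64 - 28 = 36

Solution:

┌───┬─────────────┬───────────┐
│A  │             │           │
│ ╷ └───────╴ ╷ ┌─┘ ┌─────┬─╴ │
│↓│           │ │   │     │   │
│ └─────┬─╴ ┌─┴─┘ ┌─┘ ┌───┤ ┌─┤
│↳ → → ↓│   │     │   │   │ │ │
│ ┌───┐ │ ╶─┤ ╶───┤ ┌─┘ ╷ │ │ │
│ │   │↓│   │     │ │   │ │ │ │
│ │ ╷ │ └─┐ ├───╴ ╵ │ ╶─┤ ╵ │ │
│ │ │ │↳ ↓│ │       │   │   │ │
│ ╵ │ └─┐ ├─┘ ┌───┐ └─┐ └─┬─┘ │
│   │   │↓│   │   │   │   │   │
├─╴ ├───┘ │ ╶─┤ ╷ └───┴─╴ │ ╶─┤
│   │↓ ← ↲│   │ │         │   │
│ ╶─┤ ┌───┴─┐ │ └───┬─────┴─╴ │
│   │↓│     │ │     │    ↱ → ↓│
│ ┌─┘ │ ╶─┐ ╵ └─┬─╴ ├───┐ ┌─╴ │
│ │↓ ↲│   │     │   │↱ ↓│↑│↓ ↲│
│ │ ┌─┘ ┌─┴─┬───┘ ┌─┘ ╷ │ │ ┌─┤
│ │↓│   │   │     │↱ ↑│↓│↑│↓│ │
├─┘ │ ┌─┤ ╷ ╵ ┌───┘ ┌─┤ │ │ ╵ │
│↓ ↲│ │ │ │   │↱ → ↑│ │↓│↑│↳ ↓│
│ ╶─┘ │ │ └─┬─┘ ┌───┘ │ ╵ ├─╴ │
│↓    │ │   │  ↑│     │↳ ↑│↓ ↲│
│ ┌───┘ ├─┐ └─┐ ├─╴ ╷ └───┤ ┌─┤
│↓│↱ → ↓│ │   │↑│   │     │↓│ │
│ ╵ ┌─┐ ╵ └───┤ │ ╶─┴───┬─┘ │ │
│↳ ↑│ │↳ → → ↓│↑│       │↓ ↲│ │
├───┘ └─────╴ ╵ │ ╶───┐ ╵ ╶─┘ │
│            ↳ ↑│     │  ↳ → B│
└───────────────┴─────┴───────┘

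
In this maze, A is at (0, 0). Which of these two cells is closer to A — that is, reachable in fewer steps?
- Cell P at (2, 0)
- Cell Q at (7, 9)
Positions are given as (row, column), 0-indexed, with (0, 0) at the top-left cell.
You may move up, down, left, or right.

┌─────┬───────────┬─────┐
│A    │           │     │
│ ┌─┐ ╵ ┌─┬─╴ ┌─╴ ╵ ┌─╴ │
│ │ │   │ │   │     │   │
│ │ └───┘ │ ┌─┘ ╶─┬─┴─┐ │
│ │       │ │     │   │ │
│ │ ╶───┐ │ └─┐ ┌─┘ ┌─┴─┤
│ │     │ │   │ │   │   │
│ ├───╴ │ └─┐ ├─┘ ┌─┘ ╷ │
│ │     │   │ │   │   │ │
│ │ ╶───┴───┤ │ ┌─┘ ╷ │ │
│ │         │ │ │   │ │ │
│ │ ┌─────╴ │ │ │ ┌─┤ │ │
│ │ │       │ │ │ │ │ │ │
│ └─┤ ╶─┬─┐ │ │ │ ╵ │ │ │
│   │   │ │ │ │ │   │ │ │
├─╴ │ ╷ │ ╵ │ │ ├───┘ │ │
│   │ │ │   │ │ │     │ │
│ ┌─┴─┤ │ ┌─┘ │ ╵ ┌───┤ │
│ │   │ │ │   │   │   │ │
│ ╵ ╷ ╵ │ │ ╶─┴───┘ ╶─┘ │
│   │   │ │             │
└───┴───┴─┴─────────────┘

Shortest path A → P at (2, 0): 2 steps
Shortest path A → Q at (7, 9): 42 steps

P is closer (2 steps vs 42 steps).

Path to P:

┌─────┬───────────┬─────┐
│A    │           │     │
│ ┌─┐ ╵ ┌─┬─╴ ┌─╴ ╵ ┌─╴ │
│↓│ │   │ │   │     │   │
│ │ └───┘ │ ┌─┘ ╶─┬─┴─┐ │
│P│       │ │     │   │ │
│ │ ╶───┐ │ └─┐ ┌─┘ ┌─┴─┤
│ │     │ │   │ │   │   │
│ ├───╴ │ └─┐ ├─┘ ┌─┘ ╷ │
│ │     │   │ │   │   │ │
│ │ ╶───┴───┤ │ ┌─┘ ╷ │ │
│ │         │ │ │   │ │ │
│ │ ┌─────╴ │ │ │ ┌─┤ │ │
│ │ │       │ │ │ │ │ │ │
│ └─┤ ╶─┬─┐ │ │ │ ╵ │ │ │
│   │   │ │ │ │ │   │ │ │
├─╴ │ ╷ │ ╵ │ │ ├───┘ │ │
│   │ │ │   │ │ │     │ │
│ ┌─┴─┤ │ ┌─┘ │ ╵ ┌───┤ │
│ │   │ │ │   │   │   │ │
│ ╵ ╷ ╵ │ │ ╶─┴───┘ ╶─┘ │
│   │   │ │             │
└───┴───┴─┴─────────────┘

Path to Q:

┌─────┬───────────┬─────┐
│A → ↓│↱ → → ↓    │     │
│ ┌─┐ ╵ ┌─┬─╴ ┌─╴ ╵ ┌─╴ │
│ │ │↳ ↑│ │↓ ↲│     │   │
│ │ └───┘ │ ┌─┘ ╶─┬─┴─┐ │
│ │       │↓│     │   │ │
│ │ ╶───┐ │ └─┐ ┌─┘ ┌─┴─┤
│ │     │ │↳ ↓│ │   │↓ ↰│
│ ├───╴ │ └─┐ ├─┘ ┌─┘ ╷ │
│ │     │   │↓│   │↓ ↲│↑│
│ │ ╶───┴───┤ │ ┌─┘ ╷ │ │
│ │         │↓│ │↓ ↲│ │↑│
│ │ ┌─────╴ │ │ │ ┌─┤ │ │
│ │ │       │↓│ │↓│ │ │↑│
│ └─┤ ╶─┬─┐ │ │ │ ╵ │ │ │
│   │   │ │ │↓│ │↳ Q│ │↑│
├─╴ │ ╷ │ ╵ │ │ ├───┘ │ │
│   │ │ │   │↓│ │     │↑│
│ ┌─┴─┤ │ ┌─┘ │ ╵ ┌───┤ │
│ │   │ │ │↓ ↲│   │   │↑│
│ ╵ ╷ ╵ │ │ ╶─┴───┘ ╶─┘ │
│   │   │ │↳ → → → → → ↑│
└───┴───┴─┴─────────────┘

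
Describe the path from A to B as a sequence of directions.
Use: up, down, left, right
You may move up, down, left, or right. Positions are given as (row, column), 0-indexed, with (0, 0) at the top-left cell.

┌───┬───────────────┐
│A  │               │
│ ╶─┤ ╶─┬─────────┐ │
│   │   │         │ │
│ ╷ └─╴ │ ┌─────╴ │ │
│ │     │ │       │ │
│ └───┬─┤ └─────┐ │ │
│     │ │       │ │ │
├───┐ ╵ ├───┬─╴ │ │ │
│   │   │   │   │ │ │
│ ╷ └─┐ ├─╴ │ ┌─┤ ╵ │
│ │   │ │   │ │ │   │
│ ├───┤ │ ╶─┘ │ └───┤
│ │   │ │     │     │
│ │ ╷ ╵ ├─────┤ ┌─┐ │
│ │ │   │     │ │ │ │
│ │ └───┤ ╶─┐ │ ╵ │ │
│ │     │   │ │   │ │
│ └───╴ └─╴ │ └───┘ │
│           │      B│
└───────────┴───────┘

Finding the path and converting it to directions:
Path through cells: (0,0) → (1,0) → (2,0) → (3,0) → (3,1) → (3,2) → (4,2) → (4,3) → (5,3) → (6,3) → (7,3) → (7,2) → (6,2) → (6,1) → (7,1) → (8,1) → (8,2) → (8,3) → (9,3) → (9,4) → (9,5) → (8,5) → (8,4) → (7,4) → (7,5) → (7,6) → (8,6) → (9,6) → (9,7) → (9,8) → (9,9)
Directions: down, down, down, right, right, down, right, down, down, down, left, up, left, down, down, right, right, down, right, right, up, left, up, right, right, down, down, right, right, right

Solution:

┌───┬───────────────┐
│A  │               │
│ ╶─┤ ╶─┬─────────┐ │
│↓  │   │         │ │
│ ╷ └─╴ │ ┌─────╴ │ │
│↓│     │ │       │ │
│ └───┬─┤ └─────┐ │ │
│↳ → ↓│ │       │ │ │
├───┐ ╵ ├───┬─╴ │ │ │
│   │↳ ↓│   │   │ │ │
│ ╷ └─┐ ├─╴ │ ┌─┤ ╵ │
│ │   │↓│   │ │ │   │
│ ├───┤ │ ╶─┘ │ └───┤
│ │↓ ↰│↓│     │     │
│ │ ╷ ╵ ├─────┤ ┌─┐ │
│ │↓│↑ ↲│↱ → ↓│ │ │ │
│ │ └───┤ ╶─┐ │ ╵ │ │
│ │↳ → ↓│↑ ↰│↓│   │ │
│ └───╴ └─╴ │ └───┘ │
│      ↳ → ↑│↳ → → B│
└───────────┴───────┘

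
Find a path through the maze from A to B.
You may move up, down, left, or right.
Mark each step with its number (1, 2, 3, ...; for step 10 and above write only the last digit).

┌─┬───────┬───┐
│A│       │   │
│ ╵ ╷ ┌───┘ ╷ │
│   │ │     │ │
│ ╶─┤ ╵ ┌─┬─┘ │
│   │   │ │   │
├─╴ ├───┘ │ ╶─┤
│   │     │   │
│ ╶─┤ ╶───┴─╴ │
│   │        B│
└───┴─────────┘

Finding the shortest path through the maze:
Path length: 18 steps
Directions: down → right → up → right → down → down → right → up → right → right → up → right → down → down → left → down → right → down

Solution:

┌─┬───────┬───┐
│A│3 4    │1 2│
│ ╵ ╷ ┌───┘ ╷ │
│1 2│5│8 9 0│3│
│ ╶─┤ ╵ ┌─┬─┘ │
│   │6 7│ │5 4│
├─╴ ├───┘ │ ╶─┤
│   │     │6 7│
│ ╶─┤ ╶───┴─╴ │
│   │        B│
└───┴─────────┘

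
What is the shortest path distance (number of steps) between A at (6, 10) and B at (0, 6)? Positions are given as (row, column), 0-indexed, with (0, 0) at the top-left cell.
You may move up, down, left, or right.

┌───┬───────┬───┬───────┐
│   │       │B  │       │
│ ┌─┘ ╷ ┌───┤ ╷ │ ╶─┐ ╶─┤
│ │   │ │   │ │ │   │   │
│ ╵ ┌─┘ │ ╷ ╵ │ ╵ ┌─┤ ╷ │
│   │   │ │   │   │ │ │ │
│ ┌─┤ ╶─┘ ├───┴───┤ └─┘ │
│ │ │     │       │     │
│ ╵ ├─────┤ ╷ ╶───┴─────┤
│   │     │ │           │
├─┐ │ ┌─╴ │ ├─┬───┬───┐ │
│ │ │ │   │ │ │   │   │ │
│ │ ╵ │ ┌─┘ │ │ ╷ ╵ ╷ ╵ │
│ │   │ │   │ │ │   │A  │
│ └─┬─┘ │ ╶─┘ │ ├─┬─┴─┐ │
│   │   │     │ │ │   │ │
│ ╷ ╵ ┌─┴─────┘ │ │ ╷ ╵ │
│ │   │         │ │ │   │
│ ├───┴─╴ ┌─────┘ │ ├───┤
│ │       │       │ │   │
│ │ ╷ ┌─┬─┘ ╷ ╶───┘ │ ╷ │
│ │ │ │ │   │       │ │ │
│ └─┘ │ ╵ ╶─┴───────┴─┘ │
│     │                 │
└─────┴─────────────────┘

Finding path from (6, 10) to (0, 6):
Path: (6,10) → (5,10) → (5,9) → (6,9) → (6,8) → (5,8) → (5,7) → (6,7) → (7,7) → (8,7) → (8,6) → (8,5) → (8,4) → (9,4) → (9,3) → (9,2) → (10,2) → (11,2) → (11,1) → (11,0) → (10,0) → (9,0) → (8,0) → (7,0) → (7,1) → (8,1) → (8,2) → (7,2) → (7,3) → (6,3) → (5,3) → (5,4) → (4,4) → (4,3) → (4,2) → (5,2) → (6,2) → (6,1) → (5,1) → (4,1) → (4,0) → (3,0) → (2,0) → (2,1) → (1,1) → (1,2) → (0,2) → (0,3) → (1,3) → (2,3) → (2,2) → (3,2) → (3,3) → (3,4) → (2,4) → (1,4) → (1,5) → (2,5) → (2,6) → (1,6) → (0,6)
Distance: 60 steps

Solution:

┌───┬───────┬───┬───────┐
│   │↱ ↓    │B  │       │
│ ┌─┘ ╷ ┌───┤ ╷ │ ╶─┐ ╶─┤
│ │↱ ↑│↓│↱ ↓│↑│ │   │   │
│ ╵ ┌─┘ │ ╷ ╵ │ ╵ ┌─┤ ╷ │
│↱ ↑│↓ ↲│↑│↳ ↑│   │ │ │ │
│ ┌─┤ ╶─┘ ├───┴───┤ └─┘ │
│↑│ │↳ → ↑│       │     │
│ ╵ ├─────┤ ╷ ╶───┴─────┤
│↑ ↰│↓ ← ↰│ │           │
├─┐ │ ┌─╴ │ ├─┬───┬───┐ │
│ │↑│↓│↱ ↑│ │ │↓ ↰│↓ ↰│ │
│ │ ╵ │ ┌─┘ │ │ ╷ ╵ ╷ ╵ │
│ │↑ ↲│↑│   │ │↓│↑ ↲│A  │
│ └─┬─┘ │ ╶─┘ │ ├─┬─┴─┐ │
│↱ ↓│↱ ↑│     │↓│ │   │ │
│ ╷ ╵ ┌─┴─────┘ │ │ ╷ ╵ │
│↑│↳ ↑│  ↓ ← ← ↲│ │ │   │
│ ├───┴─╴ ┌─────┘ │ ├───┤
│↑│  ↓ ← ↲│       │ │   │
│ │ ╷ ┌─┬─┘ ╷ ╶───┘ │ ╷ │
│↑│ │↓│ │   │       │ │ │
│ └─┘ │ ╵ ╶─┴───────┴─┘ │
│↑ ← ↲│                 │
└─────┴─────────────────┘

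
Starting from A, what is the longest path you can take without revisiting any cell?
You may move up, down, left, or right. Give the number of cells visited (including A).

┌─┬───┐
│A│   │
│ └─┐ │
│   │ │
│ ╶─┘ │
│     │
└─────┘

Finding longest simple path using DFS:
Start: (0, 0)
Longest path visits 8 cells
Path: A → down → down → right → right → up → up → left

Solution:

┌─┬───┐
│A│B ↰│
│ └─┐ │
│↓  │↑│
│ ╶─┘ │
│↳ → ↑│
└─────┘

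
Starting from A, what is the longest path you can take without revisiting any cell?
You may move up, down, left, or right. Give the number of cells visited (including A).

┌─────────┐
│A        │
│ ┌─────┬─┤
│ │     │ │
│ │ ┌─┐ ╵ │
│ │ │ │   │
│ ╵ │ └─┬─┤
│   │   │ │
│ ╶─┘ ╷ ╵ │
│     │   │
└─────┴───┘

Finding longest simple path using DFS:
Start: (0, 0)
Longest path visits 12 cells
Path: A → down → down → down → down → right → right → up → right → down → right → up

Solution:

┌─────────┐
│A        │
│ ┌─────┬─┤
│↓│     │ │
│ │ ┌─┐ ╵ │
│↓│ │ │   │
│ ╵ │ └─┬─┤
│↓  │↱ ↓│B│
│ ╶─┘ ╷ ╵ │
│↳ → ↑│↳ ↑│
└─────┴───┘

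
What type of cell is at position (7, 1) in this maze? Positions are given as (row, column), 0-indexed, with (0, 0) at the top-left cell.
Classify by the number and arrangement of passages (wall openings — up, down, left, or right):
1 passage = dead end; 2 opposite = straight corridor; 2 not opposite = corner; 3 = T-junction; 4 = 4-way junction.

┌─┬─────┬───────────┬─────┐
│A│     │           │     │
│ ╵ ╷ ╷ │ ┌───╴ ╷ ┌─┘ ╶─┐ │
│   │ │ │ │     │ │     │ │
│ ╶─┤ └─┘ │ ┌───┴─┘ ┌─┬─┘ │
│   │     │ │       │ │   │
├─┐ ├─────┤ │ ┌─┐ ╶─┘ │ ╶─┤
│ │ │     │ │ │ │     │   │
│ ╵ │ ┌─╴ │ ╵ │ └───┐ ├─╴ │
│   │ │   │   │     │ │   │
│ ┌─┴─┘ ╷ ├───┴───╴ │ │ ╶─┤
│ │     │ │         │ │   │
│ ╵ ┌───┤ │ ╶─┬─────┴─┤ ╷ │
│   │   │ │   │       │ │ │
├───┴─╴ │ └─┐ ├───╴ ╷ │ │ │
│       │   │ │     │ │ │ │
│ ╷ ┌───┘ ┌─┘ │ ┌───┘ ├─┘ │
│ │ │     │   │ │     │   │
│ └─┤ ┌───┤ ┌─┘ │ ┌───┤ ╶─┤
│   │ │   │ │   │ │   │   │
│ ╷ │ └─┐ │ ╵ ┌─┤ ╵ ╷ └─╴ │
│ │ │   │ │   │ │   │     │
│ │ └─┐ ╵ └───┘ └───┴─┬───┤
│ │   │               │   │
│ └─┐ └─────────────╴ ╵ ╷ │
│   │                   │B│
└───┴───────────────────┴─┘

Checking cell at (7, 1):
Number of passages: 3
Cell type: T-junction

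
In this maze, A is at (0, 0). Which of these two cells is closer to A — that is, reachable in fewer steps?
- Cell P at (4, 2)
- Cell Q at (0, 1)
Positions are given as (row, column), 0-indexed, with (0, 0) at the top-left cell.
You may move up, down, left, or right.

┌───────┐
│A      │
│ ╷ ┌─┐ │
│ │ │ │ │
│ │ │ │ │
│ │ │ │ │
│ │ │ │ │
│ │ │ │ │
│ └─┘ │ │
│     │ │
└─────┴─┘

Shortest path A → P at (4, 2): 6 steps
Shortest path A → Q at (0, 1): 1 steps

Q is closer (1 steps vs 6 steps).

Path to P:

┌───────┐
│A      │
│ ╷ ┌─┐ │
│↓│ │ │ │
│ │ │ │ │
│↓│ │ │ │
│ │ │ │ │
│↓│ │ │ │
│ └─┘ │ │
│↳ → P│ │
└─────┴─┘

Path to Q:

┌───────┐
│A Q    │
│ ╷ ┌─┐ │
│ │ │ │ │
│ │ │ │ │
│ │ │ │ │
│ │ │ │ │
│ │ │ │ │
│ └─┘ │ │
│     │ │
└─────┴─┘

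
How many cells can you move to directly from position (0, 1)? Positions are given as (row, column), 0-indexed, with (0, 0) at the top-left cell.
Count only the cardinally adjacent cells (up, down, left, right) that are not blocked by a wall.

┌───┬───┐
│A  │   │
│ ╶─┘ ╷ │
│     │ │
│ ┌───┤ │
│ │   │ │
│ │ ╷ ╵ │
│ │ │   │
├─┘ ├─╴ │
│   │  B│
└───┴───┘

Checking passable neighbors of (0, 1):
Neighbors: (0, 0)
Count: 1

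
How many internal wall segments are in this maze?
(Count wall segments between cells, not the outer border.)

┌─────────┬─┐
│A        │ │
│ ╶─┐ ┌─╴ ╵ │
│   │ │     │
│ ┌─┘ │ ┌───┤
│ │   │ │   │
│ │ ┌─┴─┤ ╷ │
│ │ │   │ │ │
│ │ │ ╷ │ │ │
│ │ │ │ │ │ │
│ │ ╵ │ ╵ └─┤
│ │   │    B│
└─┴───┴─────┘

Counting internal wall segments:
Total internal walls: 25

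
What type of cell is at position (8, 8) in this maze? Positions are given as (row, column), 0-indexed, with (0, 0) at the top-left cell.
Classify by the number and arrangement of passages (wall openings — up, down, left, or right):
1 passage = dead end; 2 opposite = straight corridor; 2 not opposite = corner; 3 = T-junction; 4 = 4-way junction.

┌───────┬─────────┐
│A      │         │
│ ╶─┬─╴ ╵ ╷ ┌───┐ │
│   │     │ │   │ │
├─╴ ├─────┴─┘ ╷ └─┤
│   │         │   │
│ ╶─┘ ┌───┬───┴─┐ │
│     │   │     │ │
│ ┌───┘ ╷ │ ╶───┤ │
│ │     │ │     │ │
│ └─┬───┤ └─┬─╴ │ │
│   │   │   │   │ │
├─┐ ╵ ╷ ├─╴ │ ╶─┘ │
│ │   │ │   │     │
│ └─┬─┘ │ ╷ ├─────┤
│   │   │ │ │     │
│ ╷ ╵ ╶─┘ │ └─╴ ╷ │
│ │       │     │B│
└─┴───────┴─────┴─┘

Checking cell at (8, 8):
Number of passages: 1
Cell type: dead end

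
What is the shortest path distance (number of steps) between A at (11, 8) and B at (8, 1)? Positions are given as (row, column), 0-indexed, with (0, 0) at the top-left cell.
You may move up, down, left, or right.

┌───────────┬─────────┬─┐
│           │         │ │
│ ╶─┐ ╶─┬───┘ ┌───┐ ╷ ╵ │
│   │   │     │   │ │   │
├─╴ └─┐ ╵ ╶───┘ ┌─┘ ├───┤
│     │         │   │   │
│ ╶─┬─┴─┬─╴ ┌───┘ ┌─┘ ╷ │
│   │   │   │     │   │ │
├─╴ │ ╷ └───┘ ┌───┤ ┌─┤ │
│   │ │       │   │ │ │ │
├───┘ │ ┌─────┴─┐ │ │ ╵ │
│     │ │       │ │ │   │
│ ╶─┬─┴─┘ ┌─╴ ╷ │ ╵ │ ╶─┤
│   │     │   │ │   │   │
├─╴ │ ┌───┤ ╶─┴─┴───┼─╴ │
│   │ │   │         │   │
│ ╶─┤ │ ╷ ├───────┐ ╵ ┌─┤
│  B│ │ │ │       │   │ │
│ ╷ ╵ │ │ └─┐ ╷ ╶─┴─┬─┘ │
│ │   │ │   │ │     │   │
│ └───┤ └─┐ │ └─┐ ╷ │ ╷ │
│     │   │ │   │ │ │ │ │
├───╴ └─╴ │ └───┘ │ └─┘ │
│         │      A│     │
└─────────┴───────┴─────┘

Finding path from (11, 8) to (8, 1):
Path: (11,8) → (11,7) → (11,6) → (11,5) → (10,5) → (9,5) → (9,4) → (8,4) → (7,4) → (7,3) → (8,3) → (9,3) → (10,3) → (10,4) → (11,4) → (11,3) → (11,2) → (10,2) → (10,1) → (10,0) → (9,0) → (8,0) → (8,1)
Distance: 22 steps

Solution:

┌───────────┬─────────┬─┐
│           │         │ │
│ ╶─┐ ╶─┬───┘ ┌───┐ ╷ ╵ │
│   │   │     │   │ │   │
├─╴ └─┐ ╵ ╶───┘ ┌─┘ ├───┤
│     │         │   │   │
│ ╶─┬─┴─┬─╴ ┌───┘ ┌─┘ ╷ │
│   │   │   │     │   │ │
├─╴ │ ╷ └───┘ ┌───┤ ┌─┤ │
│   │ │       │   │ │ │ │
├───┘ │ ┌─────┴─┐ │ │ ╵ │
│     │ │       │ │ │   │
│ ╶─┬─┴─┘ ┌─╴ ╷ │ ╵ │ ╶─┤
│   │     │   │ │   │   │
├─╴ │ ┌───┤ ╶─┴─┴───┼─╴ │
│   │ │↓ ↰│         │   │
│ ╶─┤ │ ╷ ├───────┐ ╵ ┌─┤
│↱ B│ │↓│↑│       │   │ │
│ ╷ ╵ │ │ └─┐ ╷ ╶─┴─┬─┘ │
│↑│   │↓│↑ ↰│ │     │   │
│ └───┤ └─┐ │ └─┐ ╷ │ ╷ │
│↑ ← ↰│↳ ↓│↑│   │ │ │ │ │
├───╴ └─╴ │ └───┘ │ └─┘ │
│    ↑ ← ↲│↑ ← ← A│     │
└─────────┴───────┴─────┘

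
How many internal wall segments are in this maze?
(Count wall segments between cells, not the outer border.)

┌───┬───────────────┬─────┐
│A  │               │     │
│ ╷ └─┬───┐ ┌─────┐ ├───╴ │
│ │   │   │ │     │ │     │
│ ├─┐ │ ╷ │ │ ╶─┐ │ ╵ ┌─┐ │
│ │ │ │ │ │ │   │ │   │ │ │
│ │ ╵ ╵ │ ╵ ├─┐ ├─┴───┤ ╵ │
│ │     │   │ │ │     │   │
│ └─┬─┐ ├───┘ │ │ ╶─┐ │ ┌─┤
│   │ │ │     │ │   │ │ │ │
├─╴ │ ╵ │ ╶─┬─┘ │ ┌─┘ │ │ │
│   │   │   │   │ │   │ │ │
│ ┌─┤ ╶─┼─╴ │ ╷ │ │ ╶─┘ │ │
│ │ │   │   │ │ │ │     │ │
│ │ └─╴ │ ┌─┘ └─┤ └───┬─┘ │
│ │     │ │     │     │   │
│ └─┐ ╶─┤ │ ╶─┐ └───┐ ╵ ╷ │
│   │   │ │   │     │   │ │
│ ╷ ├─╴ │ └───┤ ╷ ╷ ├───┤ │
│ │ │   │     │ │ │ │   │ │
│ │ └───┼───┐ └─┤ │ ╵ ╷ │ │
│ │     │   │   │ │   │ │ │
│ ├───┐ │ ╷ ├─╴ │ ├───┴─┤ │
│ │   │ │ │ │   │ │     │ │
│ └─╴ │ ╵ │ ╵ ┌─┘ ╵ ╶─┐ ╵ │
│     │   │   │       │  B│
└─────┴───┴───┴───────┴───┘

Counting internal wall segments:
Total internal walls: 144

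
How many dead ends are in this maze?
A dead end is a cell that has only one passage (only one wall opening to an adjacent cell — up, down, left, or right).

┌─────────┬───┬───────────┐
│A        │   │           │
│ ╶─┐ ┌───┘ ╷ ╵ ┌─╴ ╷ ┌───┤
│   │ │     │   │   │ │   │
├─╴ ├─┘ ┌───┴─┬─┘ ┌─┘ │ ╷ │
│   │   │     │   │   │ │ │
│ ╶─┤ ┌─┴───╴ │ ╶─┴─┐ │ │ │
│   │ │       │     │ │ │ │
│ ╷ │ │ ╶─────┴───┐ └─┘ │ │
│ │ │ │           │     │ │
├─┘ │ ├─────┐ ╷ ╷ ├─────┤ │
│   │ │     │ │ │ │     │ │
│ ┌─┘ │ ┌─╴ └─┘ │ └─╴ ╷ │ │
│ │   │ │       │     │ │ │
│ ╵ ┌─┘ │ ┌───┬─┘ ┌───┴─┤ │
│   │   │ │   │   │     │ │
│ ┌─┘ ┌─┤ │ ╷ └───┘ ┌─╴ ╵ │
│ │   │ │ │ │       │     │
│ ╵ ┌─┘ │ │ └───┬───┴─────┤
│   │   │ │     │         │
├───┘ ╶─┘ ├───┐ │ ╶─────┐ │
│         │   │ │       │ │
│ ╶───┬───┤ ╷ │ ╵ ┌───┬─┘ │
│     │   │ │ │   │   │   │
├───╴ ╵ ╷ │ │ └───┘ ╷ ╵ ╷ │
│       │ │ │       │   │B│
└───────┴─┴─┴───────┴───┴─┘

Checking each cell for number of passages:

Dead ends found at positions:
  (0, 4)
  (0, 12)
  (1, 2)
  (2, 4)
  (2, 9)
  (3, 10)
  (4, 0)
  (5, 6)
  (5, 9)
  (6, 11)
  (7, 7)
  (8, 3)
  (8, 10)
  (10, 11)
  (12, 0)
  (12, 4)
  (12, 5)
  (12, 12)
Total dead ends: 18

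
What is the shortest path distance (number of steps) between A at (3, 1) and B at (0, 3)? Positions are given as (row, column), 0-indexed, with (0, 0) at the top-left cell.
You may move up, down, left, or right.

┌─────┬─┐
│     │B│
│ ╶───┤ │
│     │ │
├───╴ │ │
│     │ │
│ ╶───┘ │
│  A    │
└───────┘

Finding path from (3, 1) to (0, 3):
Path: (3,1) → (3,2) → (3,3) → (2,3) → (1,3) → (0,3)
Distance: 5 steps

Solution:

┌─────┬─┐
│     │B│
│ ╶───┤ │
│     │↑│
├───╴ │ │
│     │↑│
│ ╶───┘ │
│  A → ↑│
└───────┘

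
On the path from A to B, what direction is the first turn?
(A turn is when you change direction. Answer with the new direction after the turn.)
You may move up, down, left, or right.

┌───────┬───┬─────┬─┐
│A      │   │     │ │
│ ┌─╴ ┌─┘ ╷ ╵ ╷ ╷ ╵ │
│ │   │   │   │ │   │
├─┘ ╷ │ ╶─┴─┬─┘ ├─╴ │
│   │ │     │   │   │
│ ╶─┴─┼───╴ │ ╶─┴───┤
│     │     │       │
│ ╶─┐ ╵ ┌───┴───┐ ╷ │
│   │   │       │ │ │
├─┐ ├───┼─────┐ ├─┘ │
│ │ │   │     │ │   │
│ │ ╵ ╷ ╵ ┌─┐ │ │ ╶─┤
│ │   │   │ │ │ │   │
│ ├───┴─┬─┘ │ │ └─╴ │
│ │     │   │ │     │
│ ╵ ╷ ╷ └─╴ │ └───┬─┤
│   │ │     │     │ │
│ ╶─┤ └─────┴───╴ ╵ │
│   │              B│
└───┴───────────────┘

Directions: right, right, down, left, down, left, down, down, right, down, down, right, up, right, down, right, up, right, right, down, down, down, right, right, down, right
First turn direction: down

Solution:

┌───────┬───┬─────┬─┐
│A → ↓  │   │     │ │
│ ┌─╴ ┌─┘ ╷ ╵ ╷ ╷ ╵ │
│ │↓ ↲│   │   │ │   │
├─┘ ╷ │ ╶─┴─┬─┘ ├─╴ │
│↓ ↲│ │     │   │   │
│ ╶─┴─┼───╴ │ ╶─┴───┤
│↓    │     │       │
│ ╶─┐ ╵ ┌───┴───┐ ╷ │
│↳ ↓│   │       │ │ │
├─┐ ├───┼─────┐ ├─┘ │
│ │↓│↱ ↓│↱ → ↓│ │   │
│ │ ╵ ╷ ╵ ┌─┐ │ │ ╶─┤
│ │↳ ↑│↳ ↑│ │↓│ │   │
│ ├───┴─┬─┘ │ │ └─╴ │
│ │     │   │↓│     │
│ ╵ ╷ ╷ └─╴ │ └───┬─┤
│   │ │     │↳ → ↓│ │
│ ╶─┤ └─────┴───╴ ╵ │
│   │            ↳ B│
└───┴───────────────┘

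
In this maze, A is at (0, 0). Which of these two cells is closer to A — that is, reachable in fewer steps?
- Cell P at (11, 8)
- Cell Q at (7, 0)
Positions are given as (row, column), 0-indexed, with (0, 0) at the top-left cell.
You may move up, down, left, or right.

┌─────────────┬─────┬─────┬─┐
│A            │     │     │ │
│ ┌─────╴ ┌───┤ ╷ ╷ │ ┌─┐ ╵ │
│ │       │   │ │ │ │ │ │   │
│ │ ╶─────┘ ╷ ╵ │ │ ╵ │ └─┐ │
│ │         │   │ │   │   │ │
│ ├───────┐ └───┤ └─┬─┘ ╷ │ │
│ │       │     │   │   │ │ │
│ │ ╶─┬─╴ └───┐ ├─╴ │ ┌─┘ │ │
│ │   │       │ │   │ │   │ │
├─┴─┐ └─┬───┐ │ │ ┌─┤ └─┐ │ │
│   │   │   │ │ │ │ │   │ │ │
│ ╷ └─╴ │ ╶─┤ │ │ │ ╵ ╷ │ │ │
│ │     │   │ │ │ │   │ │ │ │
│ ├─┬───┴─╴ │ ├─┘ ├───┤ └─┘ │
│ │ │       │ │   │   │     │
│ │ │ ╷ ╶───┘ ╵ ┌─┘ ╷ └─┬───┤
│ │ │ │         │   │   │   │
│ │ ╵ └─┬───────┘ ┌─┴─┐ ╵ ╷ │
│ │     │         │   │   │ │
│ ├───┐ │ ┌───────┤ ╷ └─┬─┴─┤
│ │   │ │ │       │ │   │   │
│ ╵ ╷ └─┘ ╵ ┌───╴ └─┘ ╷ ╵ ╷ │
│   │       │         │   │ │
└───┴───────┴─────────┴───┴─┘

Shortest path A → P at (11, 8): 69 steps
Shortest path A → Q at (7, 0): 53 steps

Q is closer (53 steps vs 69 steps).

Path to P:

┌─────────────┬─────┬─────┬─┐
│A → → → ↓    │↱ ↓  │     │ │
│ ┌─────╴ ┌───┤ ╷ ╷ │ ┌─┐ ╵ │
│ │↓ ← ← ↲│↱ ↓│↑│↓│ │ │ │   │
│ │ ╶─────┘ ╷ ╵ │ │ ╵ │ └─┐ │
│ │↳ → → → ↑│↳ ↑│↓│   │   │ │
│ ├───────┐ └───┤ └─┬─┘ ╷ │ │
│ │↓ ← ← ↰│     │↳ ↓│   │ │ │
│ │ ╶─┬─╴ └───┐ ├─╴ │ ┌─┘ │ │
│ │↳ ↓│  ↑ ← ↰│ │↓ ↲│ │   │ │
├─┴─┐ └─┬───┐ │ │ ┌─┤ └─┐ │ │
│↓ ↰│↳ ↓│   │↑│ │↓│ │   │ │ │
│ ╷ └─╴ │ ╶─┤ │ │ │ ╵ ╷ │ │ │
│↓│↑ ← ↲│   │↑│ │↓│   │ │ │ │
│ ├─┬───┴─╴ │ ├─┘ ├───┤ └─┘ │
│↓│ │       │↑│↓ ↲│   │     │
│ │ │ ╷ ╶───┘ ╵ ┌─┘ ╷ └─┬───┤
│↓│ │ │      ↑ ↲│   │   │   │
│ │ ╵ └─┬───────┘ ┌─┴─┐ ╵ ╷ │
│↓│     │         │   │   │ │
│ ├───┐ │ ┌───────┤ ╷ └─┬─┴─┤
│↓│↱ ↓│ │ │↱ → → ↓│ │   │   │
│ ╵ ╷ └─┘ ╵ ┌───╴ └─┘ ╷ ╵ ╷ │
│↳ ↑│↳ → → ↑│    P    │   │ │
└───┴───────┴─────────┴───┴─┘

Path to Q:

┌─────────────┬─────┬─────┬─┐
│A → → → ↓    │↱ ↓  │     │ │
│ ┌─────╴ ┌───┤ ╷ ╷ │ ┌─┐ ╵ │
│ │↓ ← ← ↲│↱ ↓│↑│↓│ │ │ │   │
│ │ ╶─────┘ ╷ ╵ │ │ ╵ │ └─┐ │
│ │↳ → → → ↑│↳ ↑│↓│   │   │ │
│ ├───────┐ └───┤ └─┬─┘ ╷ │ │
│ │↓ ← ← ↰│     │↳ ↓│   │ │ │
│ │ ╶─┬─╴ └───┐ ├─╴ │ ┌─┘ │ │
│ │↳ ↓│  ↑ ← ↰│ │↓ ↲│ │   │ │
├─┴─┐ └─┬───┐ │ │ ┌─┤ └─┐ │ │
│↓ ↰│↳ ↓│   │↑│ │↓│ │   │ │ │
│ ╷ └─╴ │ ╶─┤ │ │ │ ╵ ╷ │ │ │
│↓│↑ ← ↲│   │↑│ │↓│   │ │ │ │
│ ├─┬───┴─╴ │ ├─┘ ├───┤ └─┘ │
│Q│ │       │↑│↓ ↲│   │     │
│ │ │ ╷ ╶───┘ ╵ ┌─┘ ╷ └─┬───┤
│ │ │ │      ↑ ↲│   │   │   │
│ │ ╵ └─┬───────┘ ┌─┴─┐ ╵ ╷ │
│ │     │         │   │   │ │
│ ├───┐ │ ┌───────┤ ╷ └─┬─┴─┤
│ │   │ │ │       │ │   │   │
│ ╵ ╷ └─┘ ╵ ┌───╴ └─┘ ╷ ╵ ╷ │
│   │       │         │   │ │
└───┴───────┴─────────┴───┴─┘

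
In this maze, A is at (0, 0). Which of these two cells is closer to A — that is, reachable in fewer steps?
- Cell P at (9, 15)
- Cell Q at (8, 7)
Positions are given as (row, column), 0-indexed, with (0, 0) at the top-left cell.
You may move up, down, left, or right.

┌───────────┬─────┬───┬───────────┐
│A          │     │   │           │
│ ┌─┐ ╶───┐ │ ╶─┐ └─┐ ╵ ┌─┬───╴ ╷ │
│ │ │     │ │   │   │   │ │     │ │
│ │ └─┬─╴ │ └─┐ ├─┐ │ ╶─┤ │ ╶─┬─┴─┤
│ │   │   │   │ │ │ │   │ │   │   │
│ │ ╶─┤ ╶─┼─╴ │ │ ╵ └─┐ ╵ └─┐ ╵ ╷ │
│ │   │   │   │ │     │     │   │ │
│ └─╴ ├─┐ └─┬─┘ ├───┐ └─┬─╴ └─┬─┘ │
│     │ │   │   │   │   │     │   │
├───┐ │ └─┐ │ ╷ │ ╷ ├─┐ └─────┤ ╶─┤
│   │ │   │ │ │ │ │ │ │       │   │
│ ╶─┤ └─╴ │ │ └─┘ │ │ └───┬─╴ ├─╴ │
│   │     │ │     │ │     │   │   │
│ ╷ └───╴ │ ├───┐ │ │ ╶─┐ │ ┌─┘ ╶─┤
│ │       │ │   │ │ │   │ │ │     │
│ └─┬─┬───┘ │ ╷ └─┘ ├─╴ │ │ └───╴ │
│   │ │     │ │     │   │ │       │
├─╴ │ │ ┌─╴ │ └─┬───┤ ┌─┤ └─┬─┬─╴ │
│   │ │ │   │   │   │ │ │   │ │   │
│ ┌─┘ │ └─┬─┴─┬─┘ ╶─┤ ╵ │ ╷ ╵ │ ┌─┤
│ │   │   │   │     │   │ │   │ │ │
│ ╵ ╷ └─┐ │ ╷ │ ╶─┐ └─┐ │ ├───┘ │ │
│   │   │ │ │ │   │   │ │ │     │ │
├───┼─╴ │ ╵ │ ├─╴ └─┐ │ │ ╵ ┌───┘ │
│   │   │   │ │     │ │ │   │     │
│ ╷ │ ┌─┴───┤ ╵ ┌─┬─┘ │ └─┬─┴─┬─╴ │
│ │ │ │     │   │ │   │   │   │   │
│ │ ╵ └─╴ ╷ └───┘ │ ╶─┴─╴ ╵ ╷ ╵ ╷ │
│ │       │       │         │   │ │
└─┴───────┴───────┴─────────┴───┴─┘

Shortest path A → P at (9, 15): 72 steps
Shortest path A → Q at (8, 7): 113 steps

P is closer (72 steps vs 113 steps).

Path to P:

┌───────────┬─────┬───┬───────────┐
│A → ↓      │     │   │           │
│ ┌─┐ ╶───┐ │ ╶─┐ └─┐ ╵ ┌─┬───╴ ╷ │
│ │ │↳ → ↓│ │   │   │   │ │     │ │
│ │ └─┬─╴ │ └─┐ ├─┐ │ ╶─┤ │ ╶─┬─┴─┤
│ │   │↓ ↲│   │ │ │ │   │ │   │   │
│ │ ╶─┤ ╶─┼─╴ │ │ ╵ └─┐ ╵ └─┐ ╵ ╷ │
│ │   │↳ ↓│   │ │     │     │   │ │
│ └─╴ ├─┐ └─┬─┘ ├───┐ └─┬─╴ └─┬─┘ │
│     │ │↳ ↓│   │   │   │     │   │
├───┐ │ └─┐ │ ╷ │ ╷ ├─┐ └─────┤ ╶─┤
│   │ │   │↓│ │ │ │ │ │       │   │
│ ╶─┤ └─╴ │ │ └─┘ │ │ └───┬─╴ ├─╴ │
│   │     │↓│     │ │↱ → ↓│   │   │
│ ╷ └───╴ │ ├───┐ │ │ ╶─┐ │ ┌─┘ ╶─┤
│ │       │↓│   │ │ │↑ ↰│↓│ │     │
│ └─┬─┬───┘ │ ╷ └─┘ ├─╴ │ │ └───╴ │
│   │ │↓ ← ↲│ │     │↱ ↑│↓│       │
├─╴ │ │ ┌─╴ │ └─┬───┤ ┌─┤ └─┬─┬─╴ │
│   │ │↓│   │   │   │↑│ │↓  │ │P  │
│ ┌─┘ │ └─┬─┴─┬─┘ ╶─┤ ╵ │ ╷ ╵ │ ┌─┤
│ │   │↳ ↓│↱ ↓│↱ → ↓│↑ ↰│↓│   │↑│ │
│ ╵ ╷ └─┐ │ ╷ │ ╶─┐ └─┐ │ ├───┘ │ │
│   │   │↓│↑│↓│↑ ↰│↳ ↓│↑│↓│↱ → ↑│ │
├───┼─╴ │ ╵ │ ├─╴ └─┐ │ │ ╵ ┌───┘ │
│   │   │↳ ↑│↓│↱ ↑  │↓│↑│↳ ↑│     │
│ ╷ │ ┌─┴───┤ ╵ ┌─┬─┘ │ └─┬─┴─┬─╴ │
│ │ │ │     │↳ ↑│ │↓ ↲│↑ ↰│   │   │
│ │ ╵ └─╴ ╷ └───┘ │ ╶─┴─╴ ╵ ╷ ╵ ╷ │
│ │       │       │↳ → → ↑  │   │ │
└─┴───────┴───────┴─────────┴───┴─┘

Path to Q:

┌───────────┬─────┬───┬───────────┐
│A → ↓      │↓ ← ↰│   │           │
│ ┌─┐ ╶───┐ │ ╶─┐ └─┐ ╵ ┌─┬───╴ ╷ │
│ │ │↳ → ↓│ │↳ ↓│↑ ↰│   │ │     │ │
│ │ └─┬─╴ │ └─┐ ├─┐ │ ╶─┤ │ ╶─┬─┴─┤
│ │   │↓ ↲│   │↓│ │↑│   │ │   │   │
│ │ ╶─┤ ╶─┼─╴ │ │ ╵ └─┐ ╵ └─┐ ╵ ╷ │
│ │   │↳ ↓│   │↓│  ↑ ↰│     │   │ │
│ └─╴ ├─┐ └─┬─┘ ├───┐ └─┬─╴ └─┬─┘ │
│     │ │↳ ↓│↓ ↲│↱ ↓│↑ ↰│     │   │
├───┐ │ └─┐ │ ╷ │ ╷ ├─┐ └─────┤ ╶─┤
│   │ │   │↓│↓│ │↑│↓│ │↑ ← ← ↰│   │
│ ╶─┤ └─╴ │ │ └─┘ │ │ └───┬─╴ ├─╴ │
│   │     │↓│↳ → ↑│↓│↱ → ↓│↱ ↑│   │
│ ╷ └───╴ │ ├───┐ │ │ ╶─┐ │ ┌─┘ ╶─┤
│ │       │↓│   │ │↓│↑ ↰│↓│↑│     │
│ └─┬─┬───┘ │ ╷ └─┘ ├─╴ │ │ └───╴ │
│   │ │↓ ← ↲│ │Q ← ↲│↱ ↑│↓│↑ ← ← ↰│
├─╴ │ │ ┌─╴ │ └─┬───┤ ┌─┤ └─┬─┬─╴ │
│   │ │↓│   │   │   │↑│ │↓  │ │↱ ↑│
│ ┌─┘ │ └─┬─┴─┬─┘ ╶─┤ ╵ │ ╷ ╵ │ ┌─┤
│ │   │↳ ↓│↱ ↓│↱ → ↓│↑ ↰│↓│   │↑│ │
│ ╵ ╷ └─┐ │ ╷ │ ╶─┐ └─┐ │ ├───┘ │ │
│   │   │↓│↑│↓│↑ ↰│↳ ↓│↑│↓│↱ → ↑│ │
├───┼─╴ │ ╵ │ ├─╴ └─┐ │ │ ╵ ┌───┘ │
│   │   │↳ ↑│↓│↱ ↑  │↓│↑│↳ ↑│     │
│ ╷ │ ┌─┴───┤ ╵ ┌─┬─┘ │ └─┬─┴─┬─╴ │
│ │ │ │     │↳ ↑│ │↓ ↲│↑ ↰│   │   │
│ │ ╵ └─╴ ╷ └───┘ │ ╶─┴─╴ ╵ ╷ ╵ ╷ │
│ │       │       │↳ → → ↑  │   │ │
└─┴───────┴───────┴─────────┴───┴─┘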